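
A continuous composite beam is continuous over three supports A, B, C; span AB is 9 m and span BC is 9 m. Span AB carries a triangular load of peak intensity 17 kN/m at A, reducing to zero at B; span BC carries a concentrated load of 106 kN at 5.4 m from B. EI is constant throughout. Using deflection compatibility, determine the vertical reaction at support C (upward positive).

Take M_B as the redundant. Released structure: two simple spans AB and BC with a hinge at B.
End slopes at the hinge B, treating each span as simply supported:
  span AB: triangular load, peak 17: 7w₀L³/(360EI) = 241/EI
  span BC: point load 106 at a = 5.4: Pab(L + b)/(6LEI) = 480.8/EI
  relative rotation θ_0 = (241 + 480.8)/EI = 721.8/EI
A unit hogging moment at B produces rotation L₁/(3EI) + L₂/(3EI) = 6/EI.
Slope continuity at B: θ_0 = M_B·6/EI, so M_B = 721.8/6 = 120.3 kN·m (hogging).
Span BC, ΣM about C: R_B^{BC}·9 = 381.6 + 120.3, so R_B^{BC} = 55.77 kN and R_C = 106 − 55.77 = 50.23 kN.

R_C = 50.23 kN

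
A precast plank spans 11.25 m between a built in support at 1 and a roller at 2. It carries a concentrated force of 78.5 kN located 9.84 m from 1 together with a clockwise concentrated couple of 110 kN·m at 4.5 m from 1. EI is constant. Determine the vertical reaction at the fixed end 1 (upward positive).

Choose R_2 as the redundant. The primary structure is the cantilever fixed at 1.
Free-end deflection of the primary structure under the applied loading (downward +):
  point load 78.5 at a = 9.84: Pa²(3L − a)/(6EI) = 30289/EI
  clockwise couple 110 at a = 4.5: M₀a(2L − a)/(2EI) = 4455/EI
  δ_0 = 34744/EI
Flexibility coefficient — unit upward force at 2: δ_{22} = L³/(3EI) = 474.6/EI.
Compatibility at 2: δ_0 − R_2·δ_{22} = 0, so R_2 = 34744/474.6 = 73.21 kN.
Vertical equilibrium: R_1 = ΣP − R_2 = 78.5 − 73.21 = 5.294 kN.

R_1 = 5.294 kN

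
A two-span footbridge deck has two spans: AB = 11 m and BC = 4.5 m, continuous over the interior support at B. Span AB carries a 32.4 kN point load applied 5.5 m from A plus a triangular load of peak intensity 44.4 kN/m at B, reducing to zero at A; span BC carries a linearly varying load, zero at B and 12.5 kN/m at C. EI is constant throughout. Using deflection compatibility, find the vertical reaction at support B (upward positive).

R_B = 284.2 kN

Insert a hinge at B; M_B is the redundant, and each span becomes simply supported.
Rotations at B on the released spans (each span's end-slope, ×1/EI):
  span AB: point load 32.4 at a = 5.5: Pab(L + a)/(6LEI) = 245/EI
  span AB: triangular load, peak 44.4: w₀L³/(45EI) = 1313/EI
  span BC: triangular load, peak 12.5: 7w₀L³/(360EI) = 22.15/EI
  relative rotation θ_0 = (1558 + 22.15)/EI = 1580/EI
A unit hogging moment at B produces rotation L₁/(3EI) + L₂/(3EI) = 5.167/EI.
Compatibility: M_B·(L₁+L₂)/(3EI) = θ_0, giving M_B = 305.9 kN·m (hogging).
Span AB, ΣM about A with M_B applied at B: R_B^{AB}·11 = 1969 + 305.9, so R_B^{AB} = 206.8 kN and R_A = 276.6 − 206.8 = 69.79 kN.
Span BC, ΣM about C: R_B^{BC}·4.5 = 42.19 + 305.9, so R_B^{BC} = 77.35 kN and R_C = 28.12 − 77.35 = -49.23 kN.
R_B = 206.8 + 77.35 = 284.2 kN.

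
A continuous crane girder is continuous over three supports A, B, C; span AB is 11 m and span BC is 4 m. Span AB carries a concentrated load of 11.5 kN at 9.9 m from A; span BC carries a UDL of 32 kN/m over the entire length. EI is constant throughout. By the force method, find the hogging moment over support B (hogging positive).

Release continuity at B by inserting a hinge; the redundant is the internal moment M_B. The primary structure is two simply-supported spans AB and BC.
Discontinuity in slope at B on the released structure — sum the simple-span end rotations:
  span AB: point load 11.5 at a = 9.9: Pab(L + a)/(6LEI) = 39.66/EI
  span BC: UDL 32: wL³/(24EI) = 85.33/EI
  relative rotation θ_0 = (39.66 + 85.33)/EI = 125/EI
A unit hogging moment at B produces rotation L₁/(3EI) + L₂/(3EI) = 5/EI.
Slope continuity at B: θ_0 = M_B·5/EI, so M_B = 125/5 = 25 kN·m (hogging).

M_B = 25 kN·m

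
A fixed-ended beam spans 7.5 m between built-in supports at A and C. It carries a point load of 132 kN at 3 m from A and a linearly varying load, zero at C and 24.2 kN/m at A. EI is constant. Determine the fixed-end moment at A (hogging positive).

Release both end moments; the primary structure is a simply-supported span AC with redundants M_A and M_C.
Simple-span end rotations at A and C under the given loads:
  at A: point load 132 at a = 3: Pab(L + b)/(6LEI) = 475.2/EI
  at C: point load 132 at a = 3: Pab(L + a)/(6LEI) = 415.8/EI
  at A: triangular load, peak 24.2: w₀L³/(45EI) = 226.9/EI
  at C: triangular load, peak 24.2: 7w₀L³/(360EI) = 198.5/EI
  θ_A0 = 702.1/EI,  θ_C0 = 614.3/EI
Flexibility coefficients: a unit moment at one end gives L/(3EI) there and L/(6EI) at the far end, so f₁₁ = f₂₂ = 2.5/EI and f₁₂ = f₂₁ = 1.25/EI.
Compatibility — zero rotation at each built-in end:
  2.5 M_A + 1.25 M_C = 702.1
  1.25 M_A + 2.5 M_C = 614.3
Solving the pair gives M_A = 210.6 kN·m and M_C = 140.4 kN·m (hogging).

M_A = 210.6 kN·m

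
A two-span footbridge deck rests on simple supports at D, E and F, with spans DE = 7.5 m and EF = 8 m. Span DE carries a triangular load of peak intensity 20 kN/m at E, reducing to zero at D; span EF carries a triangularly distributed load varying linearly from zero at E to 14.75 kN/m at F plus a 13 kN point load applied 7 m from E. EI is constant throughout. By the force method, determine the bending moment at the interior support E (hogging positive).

Insert a hinge at E; M_E is the redundant, and each span becomes simply supported.
End slopes at the hinge E, treating each span as simply supported:
  span DE: triangular load, peak 20: w₀L³/(45EI) = 187.5/EI
  span EF: triangular load, peak 14.75: 7w₀L³/(360EI) = 146.8/EI
  span EF: point load 13 at a = 7: Pab(L + b)/(6LEI) = 17.06/EI
  relative rotation θ_0 = (187.5 + 163.9)/EI = 351.4/EI
A unit hogging moment at E produces rotation L₁/(3EI) + L₂/(3EI) = 5.167/EI.
Slope continuity at E: θ_0 = M_E·5.167/EI, so M_E = 351.4/5.167 = 68.01 kN·m (hogging).

M_E = 68.01 kN·m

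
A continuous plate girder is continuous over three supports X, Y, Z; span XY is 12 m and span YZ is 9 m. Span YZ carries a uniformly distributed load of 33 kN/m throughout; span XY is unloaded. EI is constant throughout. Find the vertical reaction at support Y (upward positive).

R_Y = 176.3 kN

Insert a hinge at Y; M_Y is the redundant, and each span becomes simply supported.
Rotations at Y on the released spans (each span's end-slope, ×1/EI):
  span YZ: UDL 33: wL³/(24EI) = 1002/EI
  relative rotation θ_0 = (0 + 1002)/EI = 1002/EI
A unit hogging moment at Y produces rotation L₁/(3EI) + L₂/(3EI) = 7/EI.
Compatibility: M_Y·(L₁+L₂)/(3EI) = θ_0, giving M_Y = 143.2 kN·m (hogging).
Span XY, ΣM about X with M_Y applied at Y: R_Y^{XY}·12 = 0 + 143.2, so R_Y^{XY} = 11.93 kN and R_X = 0 − 11.93 = -11.93 kN.
Span YZ, ΣM about Z: R_Y^{YZ}·9 = 1336 + 143.2, so R_Y^{YZ} = 164.4 kN and R_Z = 297 − 164.4 = 132.6 kN.
R_Y = 11.93 + 164.4 = 176.3 kN.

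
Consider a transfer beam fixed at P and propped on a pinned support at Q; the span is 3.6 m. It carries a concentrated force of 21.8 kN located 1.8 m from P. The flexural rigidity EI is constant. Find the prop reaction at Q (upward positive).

R_Q = 6.812 kN

Take the reaction at Q as the redundant and release it; the primary structure is a cantilever fixed at P.
Deflection at Q on the released cantilever, summing each load's contribution:
  point load 21.8 at a = 1.8: Pa²(3L − a)/(6EI) = 105.9/EI
Tip deflection under a unit load at Q: L³/(3EI) = 15.55/EI.
The prop prevents deflection at Q: R_Q = δ_0/δ_{QQ} = 105.9/15.55 = 6.812 kN.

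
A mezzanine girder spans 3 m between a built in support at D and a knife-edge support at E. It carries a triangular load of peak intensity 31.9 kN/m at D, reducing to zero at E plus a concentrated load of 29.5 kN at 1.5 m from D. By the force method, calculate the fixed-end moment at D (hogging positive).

M_D = 35.73 kN·m

Take the reaction at E as the redundant and release it; the primary structure is a cantilever fixed at D.
Deflection at E on the released cantilever, summing each load's contribution:
  triangular load, peak 31.9 at the fixed end: w₀L⁴/(30EI) = 86.13/EI
  point load 29.5 at a = 1.5: Pa²(3L − a)/(6EI) = 82.97/EI
  δ_0 = 169.1/EI
Tip deflection under a unit load at E: L³/(3EI) = 9/EI.
The prop prevents deflection at E: R_E = δ_0/δ_{EE} = 169.1/9 = 18.79 kN.
Moment equilibrium about D: M_D = Σ(load moments about D) − R_E·L = 92.1 − 18.79×3 = 35.73 kN·m.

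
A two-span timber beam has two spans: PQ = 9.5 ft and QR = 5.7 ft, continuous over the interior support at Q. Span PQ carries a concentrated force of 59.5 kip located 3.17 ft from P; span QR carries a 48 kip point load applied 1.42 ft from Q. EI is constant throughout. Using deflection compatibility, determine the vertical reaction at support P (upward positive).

Insert a hinge at Q; M_Q is the redundant, and each span becomes simply supported.
Discontinuity in slope at Q on the released structure — sum the simple-span end rotations:
  span PQ: point load 59.5 at a = 3.17: Pab(L + a)/(6LEI) = 265.4/EI
  span QR: point load 48 at a = 1.42: Pab(L + b)/(6LEI) = 85.13/EI
  relative rotation θ_0 = (265.4 + 85.13)/EI = 350.5/EI
A unit hogging moment at Q produces rotation L₁/(3EI) + L₂/(3EI) = 5.067/EI.
Compatibility: M_Q·(L₁+L₂)/(3EI) = θ_0, giving M_Q = 69.18 kip·ft (hogging).
Span PQ, ΣM about P with M_Q applied at Q: R_Q^{PQ}·9.5 = 188.6 + 69.18, so R_Q^{PQ} = 27.14 kip and R_P = 59.5 − 27.14 = 32.36 kip.

R_P = 32.36 kip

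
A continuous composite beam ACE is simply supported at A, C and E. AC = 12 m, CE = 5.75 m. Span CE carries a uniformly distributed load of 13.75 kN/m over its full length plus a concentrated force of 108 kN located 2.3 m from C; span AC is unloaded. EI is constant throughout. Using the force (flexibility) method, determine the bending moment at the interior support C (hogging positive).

Insert a hinge at C; M_C is the redundant, and each span becomes simply supported.
End slopes at the hinge C, treating each span as simply supported:
  span CE: UDL 13.75: wL³/(24EI) = 108.9/EI
  span CE: point load 108 at a = 2.3: Pab(L + b)/(6LEI) = 228.5/EI
  relative rotation θ_0 = (0 + 337.4)/EI = 337.4/EI
A unit hogging moment at C produces rotation L₁/(3EI) + L₂/(3EI) = 5.917/EI.
Slope continuity at C: θ_0 = M_C·5.917/EI, so M_C = 337.4/5.917 = 57.03 kN·m (hogging).

M_C = 57.03 kN·m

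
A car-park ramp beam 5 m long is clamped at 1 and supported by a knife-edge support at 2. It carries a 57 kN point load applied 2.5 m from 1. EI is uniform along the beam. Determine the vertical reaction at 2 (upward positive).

Take the reaction at 2 as the redundant and release it; the primary structure is a cantilever fixed at 1.
Free-end deflection of the primary structure under the applied loading (downward +):
  point load 57 at a = 2.5: Pa²(3L − a)/(6EI) = 742.2/EI
Tip deflection under a unit load at 2: L³/(3EI) = 41.67/EI.
Compatibility at 2: δ_0 − R_2·δ_{22} = 0, so R_2 = 742.2/41.67 = 17.81 kN.

R_2 = 17.81 kN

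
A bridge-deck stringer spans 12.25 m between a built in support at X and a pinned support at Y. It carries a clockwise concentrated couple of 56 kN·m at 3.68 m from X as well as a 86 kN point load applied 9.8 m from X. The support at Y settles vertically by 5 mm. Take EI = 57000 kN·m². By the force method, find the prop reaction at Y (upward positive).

R_Y = 63.58 kN

Release the roller at Y. Primary structure: cantilever fixed at X.
Downward deflection at the released point Y due to the loads:
  clockwise couple 56 at a = 3.68: M₀a(2L − a)/(2EI) = 2145/EI
  point load 86 at a = 9.8: Pa²(3L − a)/(6EI) = 37099/EI
  δ_0 = 39244/EI
Flexibility coefficient — unit upward force at Y: δ_{YY} = L³/(3EI) = 612.8/EI.
With EI = 57000 kN·m²: δ_0 = 0.68849 m and δ_{YY} = 0.01075 m/kN.
Compatibility — the beam at Y must follow the support down by 0.005 m: δ_0 − R_Y·δ_{YY} = 0.005, so R_Y = (0.68849 − 0.005)/0.01075 = 63.58 kN.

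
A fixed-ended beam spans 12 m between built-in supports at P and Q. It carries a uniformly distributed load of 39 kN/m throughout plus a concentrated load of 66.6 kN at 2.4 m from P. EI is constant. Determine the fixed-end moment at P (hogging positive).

M_P = 570.3 kN·m

Release both end moments; the primary structure is a simply-supported span PQ with redundants M_P and M_Q.
On the primary (simply-supported) span, the end slopes from the loading are:
  at P: UDL 39: wL³/(24EI) = 2808/EI
  at Q: UDL 39: wL³/(24EI) = 2808/EI
  at P: point load 66.6 at a = 2.4: Pab(L + b)/(6LEI) = 460.3/EI
  at Q: point load 66.6 at a = 2.4: Pab(L + a)/(6LEI) = 306.9/EI
  θ_P0 = 3268/EI,  θ_Q0 = 3115/EI
Flexibility coefficients: a unit moment at one end gives L/(3EI) there and L/(6EI) at the far end, so f₁₁ = f₂₂ = 4/EI and f₁₂ = f₂₁ = 2/EI.
Compatibility — zero rotation at each built-in end:
  4 M_P + 2 M_Q = 3268
  2 M_P + 4 M_Q = 3115
Solving the pair gives M_P = 570.3 kN·m and M_Q = 493.6 kN·m (hogging).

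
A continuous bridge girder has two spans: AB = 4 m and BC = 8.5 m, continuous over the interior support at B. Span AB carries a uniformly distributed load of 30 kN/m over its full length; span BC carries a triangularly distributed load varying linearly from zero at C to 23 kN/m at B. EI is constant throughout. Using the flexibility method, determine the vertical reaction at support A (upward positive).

R_A = 36.37 kN

Take M_B as the redundant. Released structure: two simple spans AB and BC with a hinge at B.
End slopes at the hinge B, treating each span as simply supported:
  span AB: UDL 30: wL³/(24EI) = 80/EI
  span BC: triangular load, peak 23: w₀L³/(45EI) = 313.9/EI
  relative rotation θ_0 = (80 + 313.9)/EI = 393.9/EI
A unit hogging moment at B produces rotation L₁/(3EI) + L₂/(3EI) = 4.167/EI.
Slope continuity at B: θ_0 = M_B·4.167/EI, so M_B = 393.9/4.167 = 94.53 kN·m (hogging).
Span AB, ΣM about A with M_B applied at B: R_B^{AB}·4 = 240 + 94.53, so R_B^{AB} = 83.63 kN and R_A = 120 − 83.63 = 36.37 kN.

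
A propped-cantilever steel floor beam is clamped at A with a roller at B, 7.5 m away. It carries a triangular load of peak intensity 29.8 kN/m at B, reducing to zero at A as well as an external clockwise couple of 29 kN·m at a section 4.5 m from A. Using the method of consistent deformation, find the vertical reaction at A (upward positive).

R_A = 45.42 kN

Remove the prop at B; the released (primary) structure is a cantilever built in at A.
Downward deflection at the released point B due to the loads:
  triangular load, peak 29.8 at the free end: 11w₀L⁴/(120EI) = 8643/EI
  clockwise couple 29 at a = 4.5: M₀a(2L − a)/(2EI) = 685.1/EI
  δ_0 = 9328/EI
Tip deflection under a unit load at B: L³/(3EI) = 140.6/EI.
Compatibility at B: δ_0 − R_B·δ_{BB} = 0, so R_B = 9328/140.6 = 66.33 kN.
Vertical equilibrium: R_A = ΣP − R_B = 111.8 − 66.33 = 45.42 kN.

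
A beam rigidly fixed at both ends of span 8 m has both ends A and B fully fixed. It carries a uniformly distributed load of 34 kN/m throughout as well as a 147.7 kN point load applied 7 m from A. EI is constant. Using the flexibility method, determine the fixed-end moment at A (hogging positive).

M_A = 197.5 kN·m

Take the two fixed-end moments M_A, M_B as redundants; the released structure is the simple span AB.
End rotations of the released simple span under the applied load (×1/EI):
  at A: UDL 34: wL³/(24EI) = 725.3/EI
  at B: UDL 34: wL³/(24EI) = 725.3/EI
  at A: point load 147.7 at a = 7: Pab(L + b)/(6LEI) = 193.9/EI
  at B: point load 147.7 at a = 7: Pab(L + a)/(6LEI) = 323.1/EI
  θ_A0 = 919.2/EI,  θ_B0 = 1048/EI
Flexibility coefficients: a unit moment at one end gives L/(3EI) there and L/(6EI) at the far end, so f₁₁ = f₂₂ = 2.667/EI and f₁₂ = f₂₁ = 1.333/EI.
Compatibility — zero rotation at each built-in end:
  2.667 M_A + 1.333 M_B = 919.2
  1.333 M_A + 2.667 M_B = 1048
Solving the pair gives M_A = 197.5 kN·m and M_B = 294.4 kN·m (hogging).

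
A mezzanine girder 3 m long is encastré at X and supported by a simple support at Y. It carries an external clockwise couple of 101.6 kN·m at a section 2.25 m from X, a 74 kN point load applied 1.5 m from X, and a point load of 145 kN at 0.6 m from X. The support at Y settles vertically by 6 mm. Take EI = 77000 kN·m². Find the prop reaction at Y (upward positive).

Remove the prop at Y; the released (primary) structure is a cantilever built in at X.
Deflection at Y on the released cantilever, summing each load's contribution:
  clockwise couple 101.6 at a = 2.25: M₀a(2L − a)/(2EI) = 428.6/EI
  point load 74 at a = 1.5: Pa²(3L − a)/(6EI) = 208.1/EI
  point load 145 at a = 0.6: Pa²(3L − a)/(6EI) = 73.08/EI
  δ_0 = 709.8/EI
Tip deflection under a unit load at Y: L³/(3EI) = 9/EI.
With EI = 77000 kN·m²: δ_0 = 0.009219 m and δ_{YY} = 0.000117 m/kN.
Compatibility — the beam at Y must follow the support down by 0.006 m: δ_0 − R_Y·δ_{YY} = 0.006, so R_Y = (0.009219 − 0.006)/0.000117 = 27.54 kN.

R_Y = 27.54 kN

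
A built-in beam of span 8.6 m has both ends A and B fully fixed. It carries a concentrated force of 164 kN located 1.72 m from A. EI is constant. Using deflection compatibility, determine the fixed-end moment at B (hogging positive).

M_B = 45.13 kN·m

Release both end moments; the primary structure is a simply-supported span AB with redundants M_A and M_B.
On the primary (simply-supported) span, the end slopes from the loading are:
  at A: point load 164 at a = 1.72: Pab(L + b)/(6LEI) = 582.2/EI
  at B: point load 164 at a = 1.72: Pab(L + a)/(6LEI) = 388.1/EI
  θ_A0 = 582.2/EI,  θ_B0 = 388.1/EI
Flexibility coefficients: a unit moment at one end gives L/(3EI) there and L/(6EI) at the far end, so f₁₁ = f₂₂ = 2.867/EI and f₁₂ = f₂₁ = 1.433/EI.
Compatibility — zero rotation at each built-in end:
  2.867 M_A + 1.433 M_B = 582.2
  1.433 M_A + 2.867 M_B = 388.1
Solving the pair gives M_A = 180.5 kN·m and M_B = 45.13 kN·m (hogging).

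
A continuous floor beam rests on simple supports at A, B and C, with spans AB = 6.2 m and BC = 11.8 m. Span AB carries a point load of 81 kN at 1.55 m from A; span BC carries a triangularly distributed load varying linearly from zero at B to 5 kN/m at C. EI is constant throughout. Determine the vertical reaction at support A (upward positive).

Insert a hinge at B; M_B is the redundant, and each span becomes simply supported.
Discontinuity in slope at B on the released structure — sum the simple-span end rotations:
  span AB: point load 81 at a = 1.55: Pab(L + a)/(6LEI) = 121.6/EI
  span BC: triangular load, peak 5: 7w₀L³/(360EI) = 159.7/EI
  relative rotation θ_0 = (121.6 + 159.7)/EI = 281.4/EI
A unit hogging moment at B produces rotation L₁/(3EI) + L₂/(3EI) = 6/EI.
Compatibility: M_B·(L₁+L₂)/(3EI) = θ_0, giving M_B = 46.89 kN·m (hogging).
Span AB, ΣM about A with M_B applied at B: R_B^{AB}·6.2 = 125.5 + 46.89, so R_B^{AB} = 27.81 kN and R_A = 81 − 27.81 = 53.19 kN.

R_A = 53.19 kN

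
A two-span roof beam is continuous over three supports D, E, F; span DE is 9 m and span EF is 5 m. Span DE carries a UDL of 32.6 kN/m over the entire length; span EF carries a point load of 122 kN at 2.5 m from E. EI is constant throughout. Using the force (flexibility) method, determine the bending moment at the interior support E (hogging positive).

Insert a hinge at E; M_E is the redundant, and each span becomes simply supported.
Rotations at E on the released spans (each span's end-slope, ×1/EI):
  span DE: UDL 32.6: wL³/(24EI) = 990.2/EI
  span EF: point load 122 at a = 2.5: Pab(L + b)/(6LEI) = 190.6/EI
  relative rotation θ_0 = (990.2 + 190.6)/EI = 1181/EI
A unit hogging moment at E produces rotation L₁/(3EI) + L₂/(3EI) = 4.667/EI.
Compatibility: M_E·(L₁+L₂)/(3EI) = θ_0, giving M_E = 253 kN·m (hogging).

M_E = 253 kN·m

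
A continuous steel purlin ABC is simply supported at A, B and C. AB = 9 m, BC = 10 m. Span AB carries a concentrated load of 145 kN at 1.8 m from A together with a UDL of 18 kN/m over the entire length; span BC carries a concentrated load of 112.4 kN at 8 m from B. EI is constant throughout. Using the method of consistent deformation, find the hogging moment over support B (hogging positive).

M_B = 202.5 kN·m

Release continuity at B by inserting a hinge; the redundant is the internal moment M_B. The primary structure is two simply-supported spans AB and BC.
Rotations at B on the released spans (each span's end-slope, ×1/EI):
  span AB: point load 145 at a = 1.8: Pab(L + a)/(6LEI) = 375.8/EI
  span AB: UDL 18: wL³/(24EI) = 546.8/EI
  span BC: point load 112.4 at a = 8: Pab(L + b)/(6LEI) = 359.7/EI
  relative rotation θ_0 = (922.6 + 359.7)/EI = 1282/EI
A unit hogging moment at B produces rotation L₁/(3EI) + L₂/(3EI) = 6.333/EI.
Slope continuity at B: θ_0 = M_B·6.333/EI, so M_B = 1282/6.333 = 202.5 kN·m (hogging).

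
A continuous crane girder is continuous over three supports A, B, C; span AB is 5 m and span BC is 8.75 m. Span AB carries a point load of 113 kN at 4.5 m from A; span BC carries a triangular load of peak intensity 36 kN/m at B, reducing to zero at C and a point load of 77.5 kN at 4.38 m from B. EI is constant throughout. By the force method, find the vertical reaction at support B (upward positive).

Release continuity at B by inserting a hinge; the redundant is the internal moment M_B. The primary structure is two simply-supported spans AB and BC.
End slopes at the hinge B, treating each span as simply supported:
  span AB: point load 113 at a = 4.5: Pab(L + a)/(6LEI) = 80.51/EI
  span BC: triangular load, peak 36: w₀L³/(45EI) = 535.9/EI
  span BC: point load 77.5 at a = 4.38: Pab(L + b)/(6LEI) = 370.7/EI
  relative rotation θ_0 = (80.51 + 906.6)/EI = 987.2/EI
A unit hogging moment at B produces rotation L₁/(3EI) + L₂/(3EI) = 4.583/EI.
Compatibility: M_B·(L₁+L₂)/(3EI) = θ_0, giving M_B = 215.4 kN·m (hogging).
Span AB, ΣM about A with M_B applied at B: R_B^{AB}·5 = 508.5 + 215.4, so R_B^{AB} = 144.8 kN and R_A = 113 − 144.8 = -31.78 kN.
Span BC, ΣM about C: R_B^{BC}·8.75 = 1257 + 215.4, so R_B^{BC} = 168.3 kN and R_C = 235 − 168.3 = 66.68 kN.
R_B = 144.8 + 168.3 = 313.1 kN.

R_B = 313.1 kN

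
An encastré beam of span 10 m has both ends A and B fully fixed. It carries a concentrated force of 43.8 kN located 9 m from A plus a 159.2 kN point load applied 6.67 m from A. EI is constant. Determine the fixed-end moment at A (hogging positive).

Take the two fixed-end moments M_A, M_B as redundants; the released structure is the simple span AB.
End rotations of the released simple span under the applied load (×1/EI):
  at A: point load 43.8 at a = 9: Pab(L + b)/(6LEI) = 72.27/EI
  at B: point load 43.8 at a = 9: Pab(L + a)/(6LEI) = 124.8/EI
  at A: point load 159.2 at a = 6.67: Pab(L + b)/(6LEI) = 785.6/EI
  at B: point load 159.2 at a = 6.67: Pab(L + a)/(6LEI) = 982.4/EI
  θ_A0 = 857.9/EI,  θ_B0 = 1107/EI
Flexibility coefficients: a unit moment at one end gives L/(3EI) there and L/(6EI) at the far end, so f₁₁ = f₂₂ = 3.333/EI and f₁₂ = f₂₁ = 1.667/EI.
Compatibility — zero rotation at each built-in end:
  3.333 M_A + 1.667 M_B = 857.9
  1.667 M_A + 3.333 M_B = 1107
Solving the pair gives M_A = 121.7 kN·m and M_B = 271.3 kN·m (hogging).

M_A = 121.7 kN·m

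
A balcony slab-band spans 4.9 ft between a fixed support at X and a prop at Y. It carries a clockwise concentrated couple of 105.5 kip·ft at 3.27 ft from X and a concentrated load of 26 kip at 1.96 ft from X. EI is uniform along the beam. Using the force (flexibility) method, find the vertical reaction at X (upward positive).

R_X = -8.13 kip

Take the reaction at Y as the redundant and release it; the primary structure is a cantilever fixed at X.
Downward deflection at the released point Y due to the loads:
  clockwise couple 105.5 at a = 3.27: M₀a(2L − a)/(2EI) = 1126/EI
  point load 26 at a = 1.96: Pa²(3L − a)/(6EI) = 212.1/EI
  δ_0 = 1338/EI
Flexibility coefficient — unit upward force at Y: δ_{YY} = L³/(3EI) = 39.22/EI.
Compatibility at Y: δ_0 − R_Y·δ_{YY} = 0, so R_Y = 1338/39.22 = 34.13 kip.
Vertical equilibrium: R_X = ΣP − R_Y = 26 − 34.13 = -8.13 kip.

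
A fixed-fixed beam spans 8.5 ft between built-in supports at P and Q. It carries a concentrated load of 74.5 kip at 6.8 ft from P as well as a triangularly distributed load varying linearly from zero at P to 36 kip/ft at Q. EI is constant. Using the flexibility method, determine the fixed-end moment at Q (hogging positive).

M_Q = 211.1 kip·ft

Release both end moments; the primary structure is a simply-supported span PQ with redundants M_P and M_Q.
End rotations of the released simple span under the applied load (×1/EI):
  at P: point load 74.5 at a = 6.8: Pab(L + b)/(6LEI) = 172.2/EI
  at Q: point load 74.5 at a = 6.8: Pab(L + a)/(6LEI) = 258.4/EI
  at P: triangular load, peak 36: 7w₀L³/(360EI) = 429.9/EI
  at Q: triangular load, peak 36: w₀L³/(45EI) = 491.3/EI
  θ_P0 = 602.1/EI,  θ_Q0 = 749.7/EI
Flexibility coefficients: a unit moment at one end gives L/(3EI) there and L/(6EI) at the far end, so f₁₁ = f₂₂ = 2.833/EI and f₁₂ = f₂₁ = 1.417/EI.
Compatibility — zero rotation at each built-in end:
  2.833 M_P + 1.417 M_Q = 602.1
  1.417 M_P + 2.833 M_Q = 749.7
Solving the pair gives M_P = 107 kip·ft and M_Q = 211.1 kip·ft (hogging).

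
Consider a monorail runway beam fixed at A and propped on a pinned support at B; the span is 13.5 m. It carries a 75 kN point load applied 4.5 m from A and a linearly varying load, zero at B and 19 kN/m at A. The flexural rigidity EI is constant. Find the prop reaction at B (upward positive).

R_B = 36.76 kN

Take the reaction at B as the redundant and release it; the primary structure is a cantilever fixed at A.
Deflection at B on the released cantilever, summing each load's contribution:
  point load 75 at a = 4.5: Pa²(3L − a)/(6EI) = 9112/EI
  triangular load, peak 19 at the fixed end: w₀L⁴/(30EI) = 21036/EI
  δ_0 = 30149/EI
Flexibility coefficient — unit upward force at B: δ_{BB} = L³/(3EI) = 820.1/EI.
Compatibility at B: δ_0 − R_B·δ_{BB} = 0, so R_B = 30149/820.1 = 36.76 kN.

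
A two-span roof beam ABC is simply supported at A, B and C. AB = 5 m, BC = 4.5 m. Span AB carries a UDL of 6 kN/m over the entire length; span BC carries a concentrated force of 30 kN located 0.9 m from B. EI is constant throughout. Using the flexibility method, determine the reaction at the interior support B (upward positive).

R_B = 47.05 kN

Take M_B as the redundant. Released structure: two simple spans AB and BC with a hinge at B.
Rotations at B on the released spans (each span's end-slope, ×1/EI):
  span AB: UDL 6: wL³/(24EI) = 31.25/EI
  span BC: point load 30 at a = 0.9: Pab(L + b)/(6LEI) = 29.16/EI
  relative rotation θ_0 = (31.25 + 29.16)/EI = 60.41/EI
A unit hogging moment at B produces rotation L₁/(3EI) + L₂/(3EI) = 3.167/EI.
Compatibility: M_B·(L₁+L₂)/(3EI) = θ_0, giving M_B = 19.08 kN·m (hogging).
Span AB, ΣM about A with M_B applied at B: R_B^{AB}·5 = 75 + 19.08, so R_B^{AB} = 18.82 kN and R_A = 30 − 18.82 = 11.18 kN.
Span BC, ΣM about C: R_B^{BC}·4.5 = 108 + 19.08, so R_B^{BC} = 28.24 kN and R_C = 30 − 28.24 = 1.761 kN.
R_B = 18.82 + 28.24 = 47.05 kN.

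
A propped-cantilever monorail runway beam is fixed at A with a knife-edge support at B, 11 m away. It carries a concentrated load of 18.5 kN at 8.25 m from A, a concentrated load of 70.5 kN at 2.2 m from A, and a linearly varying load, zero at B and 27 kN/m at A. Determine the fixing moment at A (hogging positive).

Take the reaction at B as the redundant and release it; the primary structure is a cantilever fixed at A.
Downward deflection at the released point B due to the loads:
  point load 18.5 at a = 8.25: Pa²(3L − a)/(6EI) = 5194/EI
  point load 70.5 at a = 2.2: Pa²(3L − a)/(6EI) = 1752/EI
  triangular load, peak 27 at the fixed end: w₀L⁴/(30EI) = 13177/EI
  δ_0 = 20123/EI
Tip deflection under a unit load at B: L³/(3EI) = 443.7/EI.
Compatibility at B: δ_0 − R_B·δ_{BB} = 0, so R_B = 20123/443.7 = 45.36 kN.
Moment equilibrium about A: M_A = Σ(load moments about A) − R_B·L = 852.2 − 45.36×11 = 353.3 kN·m.

M_A = 353.3 kN·m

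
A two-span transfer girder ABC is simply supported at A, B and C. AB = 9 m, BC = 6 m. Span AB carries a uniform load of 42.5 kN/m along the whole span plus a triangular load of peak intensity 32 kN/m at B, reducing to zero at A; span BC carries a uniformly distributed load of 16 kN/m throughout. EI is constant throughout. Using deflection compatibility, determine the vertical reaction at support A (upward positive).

R_A = 195.8 kN

Insert a hinge at B; M_B is the redundant, and each span becomes simply supported.
Discontinuity in slope at B on the released structure — sum the simple-span end rotations:
  span AB: UDL 42.5: wL³/(24EI) = 1291/EI
  span AB: triangular load, peak 32: w₀L³/(45EI) = 518.4/EI
  span BC: UDL 16: wL³/(24EI) = 144/EI
  relative rotation θ_0 = (1809 + 144)/EI = 1953/EI
A unit hogging moment at B produces rotation L₁/(3EI) + L₂/(3EI) = 5/EI.
Compatibility: M_B·(L₁+L₂)/(3EI) = θ_0, giving M_B = 390.7 kN·m (hogging).
Span AB, ΣM about A with M_B applied at B: R_B^{AB}·9 = 2585 + 390.7, so R_B^{AB} = 330.7 kN and R_A = 526.5 − 330.7 = 195.8 kN.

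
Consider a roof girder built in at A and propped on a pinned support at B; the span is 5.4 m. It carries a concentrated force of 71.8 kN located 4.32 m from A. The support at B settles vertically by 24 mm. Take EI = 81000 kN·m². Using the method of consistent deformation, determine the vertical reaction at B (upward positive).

Choose R_B as the redundant. The primary structure is the cantilever fixed at A.
Free-end deflection of the primary structure under the applied loading (downward +):
  point load 71.8 at a = 4.32: Pa²(3L − a)/(6EI) = 2653/EI
Flexibility coefficient — unit upward force at B: δ_{BB} = L³/(3EI) = 52.49/EI.
With EI = 81000 kN·m²: δ_0 = 0.032755 m and δ_{BB} = 0.000648 m/kN.
Compatibility — the beam at B must follow the support down by 0.024 m: δ_0 − R_B·δ_{BB} = 0.024, so R_B = (0.032755 − 0.024)/0.000648 = 13.51 kN.

R_B = 13.51 kN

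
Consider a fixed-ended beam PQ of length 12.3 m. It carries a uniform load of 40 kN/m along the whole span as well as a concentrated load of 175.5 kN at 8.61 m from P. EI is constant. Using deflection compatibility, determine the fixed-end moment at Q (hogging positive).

M_Q = 821.6 kN·m

Release both end moments; the primary structure is a simply-supported span PQ with redundants M_P and M_Q.
On the primary (simply-supported) span, the end slopes from the loading are:
  at P: UDL 40: wL³/(24EI) = 3101/EI
  at Q: UDL 40: wL³/(24EI) = 3101/EI
  at P: point load 175.5 at a = 8.61: Pab(L + b)/(6LEI) = 1208/EI
  at Q: point load 175.5 at a = 8.61: Pab(L + a)/(6LEI) = 1580/EI
  θ_P0 = 4310/EI,  θ_Q0 = 4681/EI
Flexibility coefficients: a unit moment at one end gives L/(3EI) there and L/(6EI) at the far end, so f₁₁ = f₂₂ = 4.1/EI and f₁₂ = f₂₁ = 2.05/EI.
Compatibility — zero rotation at each built-in end:
  4.1 M_P + 2.05 M_Q = 4310
  2.05 M_P + 4.1 M_Q = 4681
Solving the pair gives M_P = 640.3 kN·m and M_Q = 821.6 kN·m (hogging).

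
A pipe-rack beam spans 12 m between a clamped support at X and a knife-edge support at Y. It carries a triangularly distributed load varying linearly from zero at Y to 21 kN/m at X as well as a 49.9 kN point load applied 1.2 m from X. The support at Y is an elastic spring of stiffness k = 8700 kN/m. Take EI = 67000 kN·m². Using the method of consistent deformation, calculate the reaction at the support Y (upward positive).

Remove the prop at Y; the released (primary) structure is a cantilever built in at X.
Primary-structure tip deflection at Y by superposition:
  triangular load, peak 21 at the fixed end: w₀L⁴/(30EI) = 14515/EI
  point load 49.9 at a = 1.2: Pa²(3L − a)/(6EI) = 416.8/EI
  δ_0 = 14932/EI
Flexibility coefficient — unit upward force at Y: δ_{YY} = L³/(3EI) = 576/EI.
With EI = 67000 kN·m²: δ_0 = 0.22287 m and δ_{YY} = 0.008597 m/kN.
Compatibility — the spring shortens by R_Y/k under the reaction it provides: δ_0 − R_Y·δ_{YY} = R_Y/k. With 1/k = 0.000115 m/kN, R_Y = δ_0 / (δ_{YY} + 1/k) = 0.22287 / (0.008597 + 0.000115) = 25.58 kN.

R_Y = 25.58 kN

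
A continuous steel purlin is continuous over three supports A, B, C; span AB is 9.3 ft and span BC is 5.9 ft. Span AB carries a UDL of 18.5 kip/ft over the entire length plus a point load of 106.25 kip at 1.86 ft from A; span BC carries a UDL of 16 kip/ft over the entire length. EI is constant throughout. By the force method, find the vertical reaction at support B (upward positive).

Insert a hinge at B; M_B is the redundant, and each span becomes simply supported.
Discontinuity in slope at B on the released structure — sum the simple-span end rotations:
  span AB: UDL 18.5: wL³/(24EI) = 620/EI
  span AB: point load 106.25 at a = 1.86: Pab(L + a)/(6LEI) = 294.1/EI
  span BC: UDL 16: wL³/(24EI) = 136.9/EI
  relative rotation θ_0 = (914.1 + 136.9)/EI = 1051/EI
A unit hogging moment at B produces rotation L₁/(3EI) + L₂/(3EI) = 5.067/EI.
Slope continuity at B: θ_0 = M_B·5.067/EI, so M_B = 1051/5.067 = 207.4 kip·ft (hogging).
Span AB, ΣM about A with M_B applied at B: R_B^{AB}·9.3 = 997.7 + 207.4, so R_B^{AB} = 129.6 kip and R_A = 278.3 − 129.6 = 148.7 kip.
Span BC, ΣM about C: R_B^{BC}·5.9 = 278.5 + 207.4, so R_B^{BC} = 82.36 kip and R_C = 94.4 − 82.36 = 12.04 kip.
R_B = 129.6 + 82.36 = 211.9 kip.

R_B = 211.9 kip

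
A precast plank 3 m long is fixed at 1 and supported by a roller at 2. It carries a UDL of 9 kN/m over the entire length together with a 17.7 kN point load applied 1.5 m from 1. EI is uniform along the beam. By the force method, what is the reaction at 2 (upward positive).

R_2 = 15.66 kN

Choose R_2 as the redundant. The primary structure is the cantilever fixed at 1.
Downward deflection at the released point 2 due to the loads:
  UDL 9: wL⁴/(8EI) = 91.12/EI
  point load 17.7 at a = 1.5: Pa²(3L − a)/(6EI) = 49.78/EI
  δ_0 = 140.9/EI
Flexibility coefficient — unit upward force at 2: δ_{22} = L³/(3EI) = 9/EI.
Compatibility at 2: δ_0 − R_2·δ_{22} = 0, so R_2 = 140.9/9 = 15.66 kN.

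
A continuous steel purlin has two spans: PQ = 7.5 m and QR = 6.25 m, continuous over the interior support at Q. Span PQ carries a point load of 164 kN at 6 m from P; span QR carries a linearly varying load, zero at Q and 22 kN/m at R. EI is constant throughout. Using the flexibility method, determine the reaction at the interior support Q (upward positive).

Insert a hinge at Q; M_Q is the redundant, and each span becomes simply supported.
End slopes at the hinge Q, treating each span as simply supported:
  span PQ: point load 164 at a = 6: Pab(L + a)/(6LEI) = 442.8/EI
  span QR: triangular load, peak 22: 7w₀L³/(360EI) = 104.4/EI
  relative rotation θ_0 = (442.8 + 104.4)/EI = 547.2/EI
A unit hogging moment at Q produces rotation L₁/(3EI) + L₂/(3EI) = 4.583/EI.
Compatibility: M_Q·(L₁+L₂)/(3EI) = θ_0, giving M_Q = 119.4 kN·m (hogging).
Span PQ, ΣM about P with M_Q applied at Q: R_Q^{PQ}·7.5 = 984 + 119.4, so R_Q^{PQ} = 147.1 kN and R_P = 164 − 147.1 = 16.88 kN.
Span QR, ΣM about R: R_Q^{QR}·6.25 = 143.2 + 119.4, so R_Q^{QR} = 42.02 kN and R_R = 68.75 − 42.02 = 26.73 kN.
R_Q = 147.1 + 42.02 = 189.1 kN.

R_Q = 189.1 kN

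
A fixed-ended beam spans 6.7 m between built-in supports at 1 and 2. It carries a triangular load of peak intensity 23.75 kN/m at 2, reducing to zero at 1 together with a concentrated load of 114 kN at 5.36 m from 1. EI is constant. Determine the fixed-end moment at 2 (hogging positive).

M_2 = 151.1 kN·m

Release both end moments; the primary structure is a simply-supported span 12 with redundants M_1 and M_2.
End rotations of the released simple span under the applied load (×1/EI):
  at 1: triangular load, peak 23.75: 7w₀L³/(360EI) = 138.9/EI
  at 2: triangular load, peak 23.75: w₀L³/(45EI) = 158.7/EI
  at 1: point load 114 at a = 5.36: Pab(L + b)/(6LEI) = 163.8/EI
  at 2: point load 114 at a = 5.36: Pab(L + a)/(6LEI) = 245.6/EI
  θ_10 = 302.7/EI,  θ_20 = 404.4/EI
Flexibility coefficients: a unit moment at one end gives L/(3EI) there and L/(6EI) at the far end, so f₁₁ = f₂₂ = 2.233/EI and f₁₂ = f₂₁ = 1.117/EI.
Compatibility — zero rotation at each built-in end:
  2.233 M_1 + 1.117 M_2 = 302.7
  1.117 M_1 + 2.233 M_2 = 404.4
Solving the pair gives M_1 = 59.98 kN·m and M_2 = 151.1 kN·m (hogging).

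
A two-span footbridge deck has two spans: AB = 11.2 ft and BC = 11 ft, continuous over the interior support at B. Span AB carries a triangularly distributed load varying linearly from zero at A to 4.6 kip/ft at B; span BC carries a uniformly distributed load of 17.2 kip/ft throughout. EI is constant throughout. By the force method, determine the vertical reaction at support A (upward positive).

R_A = -4.655 kip

Insert a hinge at B; M_B is the redundant, and each span becomes simply supported.
Rotations at B on the released spans (each span's end-slope, ×1/EI):
  span AB: triangular load, peak 4.6: w₀L³/(45EI) = 143.6/EI
  span BC: UDL 17.2: wL³/(24EI) = 953.9/EI
  relative rotation θ_0 = (143.6 + 953.9)/EI = 1097/EI
A unit hogging moment at B produces rotation L₁/(3EI) + L₂/(3EI) = 7.4/EI.
Slope continuity at B: θ_0 = M_B·7.4/EI, so M_B = 1097/7.4 = 148.3 kip·ft (hogging).
Span AB, ΣM about A with M_B applied at B: R_B^{AB}·11.2 = 192.3 + 148.3, so R_B^{AB} = 30.42 kip and R_A = 25.76 − 30.42 = -4.655 kip.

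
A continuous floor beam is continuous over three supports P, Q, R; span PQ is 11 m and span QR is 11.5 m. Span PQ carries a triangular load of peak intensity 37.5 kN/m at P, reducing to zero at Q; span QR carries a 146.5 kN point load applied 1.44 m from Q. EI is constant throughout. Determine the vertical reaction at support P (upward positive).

Release continuity at Q by inserting a hinge; the redundant is the internal moment M_Q. The primary structure is two simply-supported spans PQ and QR.
End slopes at the hinge Q, treating each span as simply supported:
  span PQ: triangular load, peak 37.5: 7w₀L³/(360EI) = 970.5/EI
  span QR: point load 146.5 at a = 1.44: Pab(L + b)/(6LEI) = 663.1/EI
  relative rotation θ_0 = (970.5 + 663.1)/EI = 1634/EI
A unit hogging moment at Q produces rotation L₁/(3EI) + L₂/(3EI) = 7.5/EI.
Compatibility: M_Q·(L₁+L₂)/(3EI) = θ_0, giving M_Q = 217.8 kN·m (hogging).
Span PQ, ΣM about P with M_Q applied at Q: R_Q^{PQ}·11 = 756.2 + 217.8, so R_Q^{PQ} = 88.55 kN and R_P = 206.2 − 88.55 = 117.7 kN.

R_P = 117.7 kN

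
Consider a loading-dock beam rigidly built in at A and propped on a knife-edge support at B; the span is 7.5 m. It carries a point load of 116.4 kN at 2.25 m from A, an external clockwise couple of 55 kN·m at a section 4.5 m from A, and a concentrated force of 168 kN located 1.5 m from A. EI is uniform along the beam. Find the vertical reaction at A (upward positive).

R_A = 251.6 kN

Take the reaction at B as the redundant and release it; the primary structure is a cantilever fixed at A.
Downward deflection at the released point B due to the loads:
  point load 116.4 at a = 2.25: Pa²(3L − a)/(6EI) = 1989/EI
  clockwise couple 55 at a = 4.5: M₀a(2L − a)/(2EI) = 1299/EI
  point load 168 at a = 1.5: Pa²(3L − a)/(6EI) = 1323/EI
  δ_0 = 4611/EI
Flexibility coefficient — unit upward force at B: δ_{BB} = L³/(3EI) = 140.6/EI.
Compatibility at B: δ_0 − R_B·δ_{BB} = 0, so R_B = 4611/140.6 = 32.79 kN.
Vertical equilibrium: R_A = ΣP − R_B = 284.4 − 32.79 = 251.6 kN.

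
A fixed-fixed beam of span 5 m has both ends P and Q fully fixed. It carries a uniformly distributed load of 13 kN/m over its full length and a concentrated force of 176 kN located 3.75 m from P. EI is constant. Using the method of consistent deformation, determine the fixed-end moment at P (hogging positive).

Release both end moments; the primary structure is a simply-supported span PQ with redundants M_P and M_Q.
End rotations of the released simple span under the applied load (×1/EI):
  at P: UDL 13: wL³/(24EI) = 67.71/EI
  at Q: UDL 13: wL³/(24EI) = 67.71/EI
  at P: point load 176 at a = 3.75: Pab(L + b)/(6LEI) = 171.9/EI
  at Q: point load 176 at a = 3.75: Pab(L + a)/(6LEI) = 240.6/EI
  θ_P0 = 239.6/EI,  θ_Q0 = 308.3/EI
Flexibility coefficients: a unit moment at one end gives L/(3EI) there and L/(6EI) at the far end, so f₁₁ = f₂₂ = 1.667/EI and f₁₂ = f₂₁ = 0.8333/EI.
Compatibility — zero rotation at each built-in end:
  1.667 M_P + 0.8333 M_Q = 239.6
  0.8333 M_P + 1.667 M_Q = 308.3
Solving the pair gives M_P = 68.33 kN·m and M_Q = 150.8 kN·m (hogging).

M_P = 68.33 kN·m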